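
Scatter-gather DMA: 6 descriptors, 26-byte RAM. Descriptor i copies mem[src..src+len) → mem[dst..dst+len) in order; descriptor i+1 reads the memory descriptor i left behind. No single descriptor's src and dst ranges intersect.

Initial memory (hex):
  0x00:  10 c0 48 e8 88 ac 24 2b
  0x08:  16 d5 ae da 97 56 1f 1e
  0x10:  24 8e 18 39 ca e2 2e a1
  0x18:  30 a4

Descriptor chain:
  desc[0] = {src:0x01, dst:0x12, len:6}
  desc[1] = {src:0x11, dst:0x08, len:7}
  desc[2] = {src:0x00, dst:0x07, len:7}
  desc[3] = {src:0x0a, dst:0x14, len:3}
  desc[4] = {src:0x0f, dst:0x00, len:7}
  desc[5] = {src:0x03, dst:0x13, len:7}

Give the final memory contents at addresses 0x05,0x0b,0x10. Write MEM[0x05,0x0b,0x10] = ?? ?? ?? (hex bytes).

[0] 0x01->0x12 len=6 : c0 48 e8 88 ac 24
[1] 0x11->0x08 len=7 : 8e c0 48 e8 88 ac 24
[2] 0x00->0x07 len=7 : 10 c0 48 e8 88 ac 24
[3] 0x0a->0x14 len=3 : e8 88 ac
[4] 0x0f->0x00 len=7 : 1e 24 8e c0 48 e8 88
[5] 0x03->0x13 len=7 : c0 48 e8 88 10 c0 48
query mem[0x05]=0xe8, mem[0x0b]=0x88, mem[0x10]=0x24

MEM[0x05,0x0b,0x10] = e8 88 24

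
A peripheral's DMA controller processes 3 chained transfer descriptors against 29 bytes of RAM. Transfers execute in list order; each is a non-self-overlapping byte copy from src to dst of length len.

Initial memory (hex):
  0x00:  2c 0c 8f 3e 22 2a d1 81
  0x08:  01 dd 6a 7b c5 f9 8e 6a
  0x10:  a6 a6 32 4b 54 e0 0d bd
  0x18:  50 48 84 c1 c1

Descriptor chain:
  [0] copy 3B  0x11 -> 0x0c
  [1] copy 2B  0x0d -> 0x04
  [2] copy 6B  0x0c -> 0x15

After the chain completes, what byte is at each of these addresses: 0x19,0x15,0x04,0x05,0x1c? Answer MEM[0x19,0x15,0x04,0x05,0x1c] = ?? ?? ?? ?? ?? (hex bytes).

  after D0: wrote 3B at 0x0c = a6324b
  after D1: wrote 2B at 0x04 = 324b
  after D2: wrote 6B at 0x15 = a6324b6aa6a6
query mem[0x19]=0xa6, mem[0x15]=0xa6, mem[0x04]=0x32, mem[0x05]=0x4b, mem[0x1c]=0xc1

MEM[0x19,0x15,0x04,0x05,0x1c] = a6 a6 32 4b c1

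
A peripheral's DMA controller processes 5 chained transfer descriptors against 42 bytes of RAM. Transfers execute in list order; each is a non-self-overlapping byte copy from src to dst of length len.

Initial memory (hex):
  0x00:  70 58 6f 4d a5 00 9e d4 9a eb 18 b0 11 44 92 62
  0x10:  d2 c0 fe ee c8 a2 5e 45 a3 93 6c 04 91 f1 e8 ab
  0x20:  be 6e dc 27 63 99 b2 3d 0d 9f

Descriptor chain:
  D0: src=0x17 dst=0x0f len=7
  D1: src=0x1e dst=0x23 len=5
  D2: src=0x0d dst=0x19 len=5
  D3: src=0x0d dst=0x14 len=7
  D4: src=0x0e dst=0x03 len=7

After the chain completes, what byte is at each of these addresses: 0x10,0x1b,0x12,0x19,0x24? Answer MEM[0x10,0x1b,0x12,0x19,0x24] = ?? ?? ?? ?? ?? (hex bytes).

[0] 0x17->0x0f len=7 : 45 a3 93 6c 04 91 f1
[1] 0x1e->0x23 len=5 : e8 ab be 6e dc
[2] 0x0d->0x19 len=5 : 44 92 45 a3 93
[3] 0x0d->0x14 len=7 : 44 92 45 a3 93 6c 04
[4] 0x0e->0x03 len=7 : 92 45 a3 93 6c 04 44
query mem[0x10]=0xa3, mem[0x1b]=0x45, mem[0x12]=0x6c, mem[0x19]=0x6c, mem[0x24]=0xab

MEM[0x10,0x1b,0x12,0x19,0x24] = a3 45 6c 6c ab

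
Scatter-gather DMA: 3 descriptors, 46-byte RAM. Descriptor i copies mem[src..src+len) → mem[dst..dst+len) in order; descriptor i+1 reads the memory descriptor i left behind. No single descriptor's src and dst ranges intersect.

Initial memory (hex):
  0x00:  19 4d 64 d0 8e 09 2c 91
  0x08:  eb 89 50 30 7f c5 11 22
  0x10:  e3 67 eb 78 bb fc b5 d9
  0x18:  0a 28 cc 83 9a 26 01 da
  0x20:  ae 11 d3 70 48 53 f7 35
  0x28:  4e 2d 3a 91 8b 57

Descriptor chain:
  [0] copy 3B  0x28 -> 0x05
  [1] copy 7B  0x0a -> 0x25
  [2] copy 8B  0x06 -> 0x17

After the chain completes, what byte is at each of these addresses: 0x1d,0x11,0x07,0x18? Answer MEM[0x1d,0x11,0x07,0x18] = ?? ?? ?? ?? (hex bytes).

MEM[0x1d,0x11,0x07,0x18] = 7f 67 3a 3a

#0 dst[0x05+3] := {0x4e,0x2d,0x3a}
#1 dst[0x25+7] := {0x50,0x30,0x7f,0xc5,0x11,0x22,0xe3}
#2 dst[0x17+8] := {0x2d,0x3a,0xeb,0x89,0x50,0x30,0x7f,0xc5}
query mem[0x1d]=0x7f, mem[0x11]=0x67, mem[0x07]=0x3a, mem[0x18]=0x3a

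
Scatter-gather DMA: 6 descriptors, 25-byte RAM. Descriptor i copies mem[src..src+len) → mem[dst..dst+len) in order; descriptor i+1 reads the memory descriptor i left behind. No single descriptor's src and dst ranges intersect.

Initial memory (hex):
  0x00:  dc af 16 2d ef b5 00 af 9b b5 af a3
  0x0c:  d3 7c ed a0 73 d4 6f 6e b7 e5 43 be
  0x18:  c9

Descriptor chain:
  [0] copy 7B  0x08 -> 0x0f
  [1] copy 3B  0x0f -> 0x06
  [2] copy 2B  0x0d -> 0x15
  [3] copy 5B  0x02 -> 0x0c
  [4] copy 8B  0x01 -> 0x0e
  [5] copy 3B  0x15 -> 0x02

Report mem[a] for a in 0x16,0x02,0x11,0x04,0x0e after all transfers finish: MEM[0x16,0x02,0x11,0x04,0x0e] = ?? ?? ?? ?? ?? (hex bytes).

MEM[0x16,0x02,0x11,0x04,0x0e] = ed af ef be af

#0 dst[0x0f+7] := {0x9b,0xb5,0xaf,0xa3,0xd3,0x7c,0xed}
#1 dst[0x06+3] := {0x9b,0xb5,0xaf}
#2 dst[0x15+2] := {0x7c,0xed}
#3 dst[0x0c+5] := {0x16,0x2d,0xef,0xb5,0x9b}
#4 dst[0x0e+8] := {0xaf,0x16,0x2d,0xef,0xb5,0x9b,0xb5,0xaf}
#5 dst[0x02+3] := {0xaf,0xed,0xbe}
query mem[0x16]=0xed, mem[0x02]=0xaf, mem[0x11]=0xef, mem[0x04]=0xbe, mem[0x0e]=0xaf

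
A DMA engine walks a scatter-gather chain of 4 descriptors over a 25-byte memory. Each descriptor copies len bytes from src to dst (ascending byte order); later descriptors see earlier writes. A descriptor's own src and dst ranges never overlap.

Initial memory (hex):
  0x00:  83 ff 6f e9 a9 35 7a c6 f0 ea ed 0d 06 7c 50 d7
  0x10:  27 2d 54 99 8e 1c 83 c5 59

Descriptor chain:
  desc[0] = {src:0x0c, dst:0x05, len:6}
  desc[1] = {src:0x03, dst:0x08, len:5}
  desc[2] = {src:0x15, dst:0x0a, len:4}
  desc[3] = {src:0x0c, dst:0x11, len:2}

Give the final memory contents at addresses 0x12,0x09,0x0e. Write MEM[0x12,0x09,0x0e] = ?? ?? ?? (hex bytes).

MEM[0x12,0x09,0x0e] = 59 a9 50

#0 dst[0x05+6] := {0x06,0x7c,0x50,0xd7,0x27,0x2d}
#1 dst[0x08+5] := {0xe9,0xa9,0x06,0x7c,0x50}
#2 dst[0x0a+4] := {0x1c,0x83,0xc5,0x59}
#3 dst[0x11+2] := {0xc5,0x59}
query mem[0x12]=0x59, mem[0x09]=0xa9, mem[0x0e]=0x50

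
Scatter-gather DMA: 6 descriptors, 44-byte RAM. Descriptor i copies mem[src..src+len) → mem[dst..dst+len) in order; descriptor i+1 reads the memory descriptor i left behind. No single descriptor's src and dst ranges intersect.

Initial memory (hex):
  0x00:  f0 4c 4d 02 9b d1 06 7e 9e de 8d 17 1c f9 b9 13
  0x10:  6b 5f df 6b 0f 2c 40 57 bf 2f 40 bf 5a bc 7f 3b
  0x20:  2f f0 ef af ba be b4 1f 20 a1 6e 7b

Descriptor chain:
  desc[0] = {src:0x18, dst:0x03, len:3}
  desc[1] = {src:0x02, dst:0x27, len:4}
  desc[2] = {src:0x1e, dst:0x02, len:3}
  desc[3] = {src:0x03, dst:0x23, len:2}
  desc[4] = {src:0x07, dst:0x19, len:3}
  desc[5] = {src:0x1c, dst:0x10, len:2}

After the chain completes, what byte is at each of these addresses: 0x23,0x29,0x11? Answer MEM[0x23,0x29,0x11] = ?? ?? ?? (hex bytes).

MEM[0x23,0x29,0x11] = 3b 2f bc

  after D0: wrote 3B at 0x03 = bf2f40
  after D1: wrote 4B at 0x27 = 4dbf2f40
  after D2: wrote 3B at 0x02 = 7f3b2f
  after D3: wrote 2B at 0x23 = 3b2f
  after D4: wrote 3B at 0x19 = 7e9ede
  after D5: wrote 2B at 0x10 = 5abc
query mem[0x23]=0x3b, mem[0x29]=0x2f, mem[0x11]=0xbc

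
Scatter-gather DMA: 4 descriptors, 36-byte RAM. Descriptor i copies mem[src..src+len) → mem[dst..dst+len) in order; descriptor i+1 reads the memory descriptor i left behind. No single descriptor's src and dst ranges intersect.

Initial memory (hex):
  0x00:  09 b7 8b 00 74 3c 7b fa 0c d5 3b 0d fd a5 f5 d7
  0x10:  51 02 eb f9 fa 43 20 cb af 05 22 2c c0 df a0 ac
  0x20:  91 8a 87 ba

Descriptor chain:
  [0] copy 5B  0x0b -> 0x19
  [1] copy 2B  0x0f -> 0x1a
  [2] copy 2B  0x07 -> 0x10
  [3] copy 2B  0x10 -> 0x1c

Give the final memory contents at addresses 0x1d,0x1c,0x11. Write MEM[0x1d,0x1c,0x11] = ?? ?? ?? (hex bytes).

MEM[0x1d,0x1c,0x11] = 0c fa 0c

D0: mem[0x19..0x1d] <- [0d fd a5 f5 d7]
D1: mem[0x1a..0x1b] <- [d7 51]
D2: mem[0x10..0x11] <- [fa 0c]
D3: mem[0x1c..0x1d] <- [fa 0c]
query mem[0x1d]=0x0c, mem[0x1c]=0xfa, mem[0x11]=0x0c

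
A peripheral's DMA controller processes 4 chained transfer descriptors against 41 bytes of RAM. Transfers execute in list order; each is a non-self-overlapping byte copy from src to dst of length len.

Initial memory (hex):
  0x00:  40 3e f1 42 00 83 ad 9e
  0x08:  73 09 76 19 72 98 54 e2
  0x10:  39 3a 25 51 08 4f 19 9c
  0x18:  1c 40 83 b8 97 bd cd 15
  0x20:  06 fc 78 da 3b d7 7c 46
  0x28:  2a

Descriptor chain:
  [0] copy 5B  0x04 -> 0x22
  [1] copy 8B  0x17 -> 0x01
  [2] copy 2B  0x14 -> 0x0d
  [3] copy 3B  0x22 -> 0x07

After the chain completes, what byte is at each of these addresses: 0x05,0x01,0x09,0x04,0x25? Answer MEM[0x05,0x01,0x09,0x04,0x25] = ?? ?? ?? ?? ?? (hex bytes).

MEM[0x05,0x01,0x09,0x04,0x25] = b8 9c ad 83 9e

#0 dst[0x22+5] := {0x00,0x83,0xad,0x9e,0x73}
#1 dst[0x01+8] := {0x9c,0x1c,0x40,0x83,0xb8,0x97,0xbd,0xcd}
#2 dst[0x0d+2] := {0x08,0x4f}
#3 dst[0x07+3] := {0x00,0x83,0xad}
query mem[0x05]=0xb8, mem[0x01]=0x9c, mem[0x09]=0xad, mem[0x04]=0x83, mem[0x25]=0x9e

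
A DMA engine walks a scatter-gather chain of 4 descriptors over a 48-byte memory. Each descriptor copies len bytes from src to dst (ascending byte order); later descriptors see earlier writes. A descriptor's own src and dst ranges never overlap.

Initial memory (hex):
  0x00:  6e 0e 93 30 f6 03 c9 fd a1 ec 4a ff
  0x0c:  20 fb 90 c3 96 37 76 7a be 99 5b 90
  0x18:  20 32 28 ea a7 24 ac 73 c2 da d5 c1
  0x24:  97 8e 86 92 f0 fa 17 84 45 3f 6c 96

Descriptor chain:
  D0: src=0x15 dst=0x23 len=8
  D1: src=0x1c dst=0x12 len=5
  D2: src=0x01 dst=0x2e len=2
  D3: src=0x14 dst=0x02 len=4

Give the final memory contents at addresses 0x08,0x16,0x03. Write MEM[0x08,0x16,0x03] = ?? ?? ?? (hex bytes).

  after D0: wrote 8B at 0x23 = 995b90203228eaa7
  after D1: wrote 5B at 0x12 = a724ac73c2
  after D2: wrote 2B at 0x2e = 0e93
  after D3: wrote 4B at 0x02 = ac73c290
query mem[0x08]=0xa1, mem[0x16]=0xc2, mem[0x03]=0x73

MEM[0x08,0x16,0x03] = a1 c2 73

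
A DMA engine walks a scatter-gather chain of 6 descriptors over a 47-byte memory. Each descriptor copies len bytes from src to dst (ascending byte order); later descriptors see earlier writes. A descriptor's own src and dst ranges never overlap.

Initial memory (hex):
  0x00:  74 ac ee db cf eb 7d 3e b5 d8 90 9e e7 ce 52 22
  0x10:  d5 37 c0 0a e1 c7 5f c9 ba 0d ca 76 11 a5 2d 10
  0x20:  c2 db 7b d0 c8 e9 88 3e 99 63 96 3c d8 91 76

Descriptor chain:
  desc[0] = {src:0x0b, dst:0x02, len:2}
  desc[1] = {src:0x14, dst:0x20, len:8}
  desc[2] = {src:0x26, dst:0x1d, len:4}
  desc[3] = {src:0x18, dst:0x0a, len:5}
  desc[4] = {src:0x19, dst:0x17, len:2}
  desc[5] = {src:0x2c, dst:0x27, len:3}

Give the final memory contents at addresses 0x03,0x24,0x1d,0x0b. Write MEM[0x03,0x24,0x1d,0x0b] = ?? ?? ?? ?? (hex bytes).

D0: mem[0x02..0x03] <- [9e e7]
D1: mem[0x20..0x27] <- [e1 c7 5f c9 ba 0d ca 76]
D2: mem[0x1d..0x20] <- [ca 76 99 63]
D3: mem[0x0a..0x0e] <- [ba 0d ca 76 11]
D4: mem[0x17..0x18] <- [0d ca]
D5: mem[0x27..0x29] <- [d8 91 76]
query mem[0x03]=0xe7, mem[0x24]=0xba, mem[0x1d]=0xca, mem[0x0b]=0x0d

MEM[0x03,0x24,0x1d,0x0b] = e7 ba ca 0d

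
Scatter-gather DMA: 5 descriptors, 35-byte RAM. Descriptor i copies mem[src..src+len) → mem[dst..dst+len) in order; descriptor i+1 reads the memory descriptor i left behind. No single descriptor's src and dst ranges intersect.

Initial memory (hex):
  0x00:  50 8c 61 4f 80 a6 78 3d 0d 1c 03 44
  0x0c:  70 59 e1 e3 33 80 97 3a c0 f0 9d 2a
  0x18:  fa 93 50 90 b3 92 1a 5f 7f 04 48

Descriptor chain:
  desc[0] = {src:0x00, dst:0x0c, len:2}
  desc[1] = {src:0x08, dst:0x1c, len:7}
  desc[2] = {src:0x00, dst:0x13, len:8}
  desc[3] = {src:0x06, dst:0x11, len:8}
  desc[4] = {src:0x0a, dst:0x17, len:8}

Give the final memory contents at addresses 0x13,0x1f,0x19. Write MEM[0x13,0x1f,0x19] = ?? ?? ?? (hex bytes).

MEM[0x13,0x1f,0x19] = 0d 44 50

  after D0: wrote 2B at 0x0c = 508c
  after D1: wrote 7B at 0x1c = 0d1c0344508ce1
  after D2: wrote 8B at 0x13 = 508c614f80a6783d
  after D3: wrote 8B at 0x11 = 783d0d1c0344508c
  after D4: wrote 8B at 0x17 = 0344508ce1e33378
query mem[0x13]=0x0d, mem[0x1f]=0x44, mem[0x19]=0x50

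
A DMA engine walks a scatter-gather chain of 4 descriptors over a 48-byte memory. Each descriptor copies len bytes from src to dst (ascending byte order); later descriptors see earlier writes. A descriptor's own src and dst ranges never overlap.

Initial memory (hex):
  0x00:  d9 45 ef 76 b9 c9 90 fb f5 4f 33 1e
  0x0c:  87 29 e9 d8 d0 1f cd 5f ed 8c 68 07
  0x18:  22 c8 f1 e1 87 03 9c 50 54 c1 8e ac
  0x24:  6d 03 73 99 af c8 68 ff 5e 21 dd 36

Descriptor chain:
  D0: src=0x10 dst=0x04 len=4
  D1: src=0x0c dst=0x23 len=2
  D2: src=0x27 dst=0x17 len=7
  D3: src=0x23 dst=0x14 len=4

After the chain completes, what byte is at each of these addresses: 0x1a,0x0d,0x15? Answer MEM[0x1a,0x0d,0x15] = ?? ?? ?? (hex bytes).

D0: mem[0x04..0x07] <- [d0 1f cd 5f]
D1: mem[0x23..0x24] <- [87 29]
D2: mem[0x17..0x1d] <- [99 af c8 68 ff 5e 21]
D3: mem[0x14..0x17] <- [87 29 03 73]
query mem[0x1a]=0x68, mem[0x0d]=0x29, mem[0x15]=0x29

MEM[0x1a,0x0d,0x15] = 68 29 29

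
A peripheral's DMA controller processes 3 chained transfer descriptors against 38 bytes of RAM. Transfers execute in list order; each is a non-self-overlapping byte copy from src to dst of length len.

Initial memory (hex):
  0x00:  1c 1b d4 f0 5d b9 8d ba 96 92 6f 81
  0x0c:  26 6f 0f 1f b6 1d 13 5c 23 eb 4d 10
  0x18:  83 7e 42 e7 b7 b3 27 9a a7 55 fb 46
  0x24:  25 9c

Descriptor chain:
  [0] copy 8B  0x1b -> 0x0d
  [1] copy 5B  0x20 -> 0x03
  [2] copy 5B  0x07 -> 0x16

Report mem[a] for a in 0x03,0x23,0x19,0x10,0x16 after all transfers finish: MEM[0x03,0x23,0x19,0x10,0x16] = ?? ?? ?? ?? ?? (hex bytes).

  after D0: wrote 8B at 0x0d = e7b7b3279aa755fb
  after D1: wrote 5B at 0x03 = a755fb4625
  after D2: wrote 5B at 0x16 = 2596926f81
query mem[0x03]=0xa7, mem[0x23]=0x46, mem[0x19]=0x6f, mem[0x10]=0x27, mem[0x16]=0x25

MEM[0x03,0x23,0x19,0x10,0x16] = a7 46 6f 27 25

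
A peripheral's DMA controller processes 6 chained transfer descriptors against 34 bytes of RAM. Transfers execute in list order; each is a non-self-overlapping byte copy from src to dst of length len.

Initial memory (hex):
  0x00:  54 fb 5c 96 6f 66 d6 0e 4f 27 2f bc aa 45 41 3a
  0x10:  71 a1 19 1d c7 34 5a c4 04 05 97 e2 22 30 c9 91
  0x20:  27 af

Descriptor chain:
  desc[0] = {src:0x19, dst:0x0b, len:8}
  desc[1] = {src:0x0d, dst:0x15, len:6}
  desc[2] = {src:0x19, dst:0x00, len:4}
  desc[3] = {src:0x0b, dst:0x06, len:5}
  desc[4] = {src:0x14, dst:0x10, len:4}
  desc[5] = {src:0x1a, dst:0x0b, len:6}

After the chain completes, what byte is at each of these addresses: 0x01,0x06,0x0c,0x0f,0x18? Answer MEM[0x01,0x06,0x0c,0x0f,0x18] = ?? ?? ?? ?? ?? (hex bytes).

#0 dst[0x0b+8] := {0x05,0x97,0xe2,0x22,0x30,0xc9,0x91,0x27}
#1 dst[0x15+6] := {0xe2,0x22,0x30,0xc9,0x91,0x27}
#2 dst[0x00+4] := {0x91,0x27,0xe2,0x22}
#3 dst[0x06+5] := {0x05,0x97,0xe2,0x22,0x30}
#4 dst[0x10+4] := {0xc7,0xe2,0x22,0x30}
#5 dst[0x0b+6] := {0x27,0xe2,0x22,0x30,0xc9,0x91}
query mem[0x01]=0x27, mem[0x06]=0x05, mem[0x0c]=0xe2, mem[0x0f]=0xc9, mem[0x18]=0xc9

MEM[0x01,0x06,0x0c,0x0f,0x18] = 27 05 e2 c9 c9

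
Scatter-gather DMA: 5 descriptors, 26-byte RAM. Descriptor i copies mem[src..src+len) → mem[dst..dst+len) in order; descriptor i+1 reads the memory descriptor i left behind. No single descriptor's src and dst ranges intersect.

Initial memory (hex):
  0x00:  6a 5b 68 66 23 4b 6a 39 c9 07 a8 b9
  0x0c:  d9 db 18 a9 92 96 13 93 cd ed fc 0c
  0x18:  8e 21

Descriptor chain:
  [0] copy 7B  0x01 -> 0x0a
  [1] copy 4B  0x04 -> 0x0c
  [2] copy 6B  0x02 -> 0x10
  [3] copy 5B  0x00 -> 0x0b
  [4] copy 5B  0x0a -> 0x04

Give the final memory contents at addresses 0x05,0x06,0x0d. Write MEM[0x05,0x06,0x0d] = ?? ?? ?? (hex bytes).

MEM[0x05,0x06,0x0d] = 6a 5b 68

#0 dst[0x0a+7] := {0x5b,0x68,0x66,0x23,0x4b,0x6a,0x39}
#1 dst[0x0c+4] := {0x23,0x4b,0x6a,0x39}
#2 dst[0x10+6] := {0x68,0x66,0x23,0x4b,0x6a,0x39}
#3 dst[0x0b+5] := {0x6a,0x5b,0x68,0x66,0x23}
#4 dst[0x04+5] := {0x5b,0x6a,0x5b,0x68,0x66}
query mem[0x05]=0x6a, mem[0x06]=0x5b, mem[0x0d]=0x68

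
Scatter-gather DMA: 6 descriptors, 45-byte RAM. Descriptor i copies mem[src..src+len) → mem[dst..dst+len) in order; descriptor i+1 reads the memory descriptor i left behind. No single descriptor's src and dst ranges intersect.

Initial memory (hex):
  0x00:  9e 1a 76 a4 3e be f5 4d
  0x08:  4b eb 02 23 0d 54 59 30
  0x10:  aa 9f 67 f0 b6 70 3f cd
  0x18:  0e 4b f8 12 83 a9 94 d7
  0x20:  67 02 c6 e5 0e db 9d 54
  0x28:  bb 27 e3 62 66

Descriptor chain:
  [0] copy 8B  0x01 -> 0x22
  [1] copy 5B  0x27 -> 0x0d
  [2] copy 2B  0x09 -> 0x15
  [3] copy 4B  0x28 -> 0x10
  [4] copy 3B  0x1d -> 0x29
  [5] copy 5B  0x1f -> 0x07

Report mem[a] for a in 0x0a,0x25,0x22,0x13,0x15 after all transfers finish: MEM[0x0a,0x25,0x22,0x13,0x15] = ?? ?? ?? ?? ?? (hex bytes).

MEM[0x0a,0x25,0x22,0x13,0x15] = 1a 3e 1a 62 eb

D0: mem[0x22..0x29] <- [1a 76 a4 3e be f5 4d 4b]
D1: mem[0x0d..0x11] <- [f5 4d 4b e3 62]
D2: mem[0x15..0x16] <- [eb 02]
D3: mem[0x10..0x13] <- [4d 4b e3 62]
D4: mem[0x29..0x2b] <- [a9 94 d7]
D5: mem[0x07..0x0b] <- [d7 67 02 1a 76]
query mem[0x0a]=0x1a, mem[0x25]=0x3e, mem[0x22]=0x1a, mem[0x13]=0x62, mem[0x15]=0xeb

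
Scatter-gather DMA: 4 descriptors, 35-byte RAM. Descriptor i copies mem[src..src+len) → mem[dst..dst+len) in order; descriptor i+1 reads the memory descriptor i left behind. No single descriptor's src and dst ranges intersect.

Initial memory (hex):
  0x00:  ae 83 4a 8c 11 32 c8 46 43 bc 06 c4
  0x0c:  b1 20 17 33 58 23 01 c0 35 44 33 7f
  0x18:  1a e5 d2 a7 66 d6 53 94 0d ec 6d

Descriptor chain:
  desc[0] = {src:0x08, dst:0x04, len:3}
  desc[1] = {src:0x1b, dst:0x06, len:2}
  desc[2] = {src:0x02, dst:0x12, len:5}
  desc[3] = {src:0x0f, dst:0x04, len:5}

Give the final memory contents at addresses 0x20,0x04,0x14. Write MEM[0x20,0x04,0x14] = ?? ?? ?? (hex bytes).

D0: mem[0x04..0x06] <- [43 bc 06]
D1: mem[0x06..0x07] <- [a7 66]
D2: mem[0x12..0x16] <- [4a 8c 43 bc a7]
D3: mem[0x04..0x08] <- [33 58 23 4a 8c]
query mem[0x20]=0x0d, mem[0x04]=0x33, mem[0x14]=0x43

MEM[0x20,0x04,0x14] = 0d 33 43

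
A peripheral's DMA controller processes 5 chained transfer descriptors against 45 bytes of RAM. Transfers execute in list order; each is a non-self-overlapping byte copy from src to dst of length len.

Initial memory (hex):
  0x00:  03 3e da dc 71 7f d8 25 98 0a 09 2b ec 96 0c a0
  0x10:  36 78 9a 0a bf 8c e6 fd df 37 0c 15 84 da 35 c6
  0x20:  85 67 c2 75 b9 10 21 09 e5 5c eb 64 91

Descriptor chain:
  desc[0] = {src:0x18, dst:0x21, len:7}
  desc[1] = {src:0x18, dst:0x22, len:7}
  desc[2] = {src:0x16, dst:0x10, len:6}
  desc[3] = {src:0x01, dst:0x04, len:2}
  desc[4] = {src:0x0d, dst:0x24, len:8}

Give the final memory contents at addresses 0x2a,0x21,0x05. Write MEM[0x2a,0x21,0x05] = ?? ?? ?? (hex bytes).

MEM[0x2a,0x21,0x05] = 37 df da

D0: mem[0x21..0x27] <- [df 37 0c 15 84 da 35]
D1: mem[0x22..0x28] <- [df 37 0c 15 84 da 35]
D2: mem[0x10..0x15] <- [e6 fd df 37 0c 15]
D3: mem[0x04..0x05] <- [3e da]
D4: mem[0x24..0x2b] <- [96 0c a0 e6 fd df 37 0c]
query mem[0x2a]=0x37, mem[0x21]=0xdf, mem[0x05]=0xda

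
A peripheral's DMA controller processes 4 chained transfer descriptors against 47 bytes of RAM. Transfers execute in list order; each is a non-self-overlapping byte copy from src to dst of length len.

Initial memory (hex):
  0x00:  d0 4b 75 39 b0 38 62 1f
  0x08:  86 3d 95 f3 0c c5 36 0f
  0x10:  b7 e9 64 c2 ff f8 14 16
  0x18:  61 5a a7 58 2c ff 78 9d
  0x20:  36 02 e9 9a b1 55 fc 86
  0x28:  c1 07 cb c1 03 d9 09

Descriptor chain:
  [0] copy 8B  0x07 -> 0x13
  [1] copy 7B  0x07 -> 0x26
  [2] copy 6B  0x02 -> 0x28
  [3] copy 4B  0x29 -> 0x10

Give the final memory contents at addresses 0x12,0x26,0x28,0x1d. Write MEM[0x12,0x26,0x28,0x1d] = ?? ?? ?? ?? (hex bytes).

MEM[0x12,0x26,0x28,0x1d] = 38 1f 75 ff

#0 dst[0x13+8] := {0x1f,0x86,0x3d,0x95,0xf3,0x0c,0xc5,0x36}
#1 dst[0x26+7] := {0x1f,0x86,0x3d,0x95,0xf3,0x0c,0xc5}
#2 dst[0x28+6] := {0x75,0x39,0xb0,0x38,0x62,0x1f}
#3 dst[0x10+4] := {0x39,0xb0,0x38,0x62}
query mem[0x12]=0x38, mem[0x26]=0x1f, mem[0x28]=0x75, mem[0x1d]=0xff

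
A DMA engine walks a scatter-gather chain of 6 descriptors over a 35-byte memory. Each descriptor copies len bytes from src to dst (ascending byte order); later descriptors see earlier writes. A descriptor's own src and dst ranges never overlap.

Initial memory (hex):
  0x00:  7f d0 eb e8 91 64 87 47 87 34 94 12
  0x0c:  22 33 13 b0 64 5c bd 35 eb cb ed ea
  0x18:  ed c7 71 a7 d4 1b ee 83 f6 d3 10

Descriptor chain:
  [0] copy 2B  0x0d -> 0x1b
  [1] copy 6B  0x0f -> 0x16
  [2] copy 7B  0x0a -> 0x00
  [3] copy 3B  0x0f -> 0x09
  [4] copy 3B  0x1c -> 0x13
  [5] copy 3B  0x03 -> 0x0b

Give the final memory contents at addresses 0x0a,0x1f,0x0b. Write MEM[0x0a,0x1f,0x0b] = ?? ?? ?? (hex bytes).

#0 dst[0x1b+2] := {0x33,0x13}
#1 dst[0x16+6] := {0xb0,0x64,0x5c,0xbd,0x35,0xeb}
#2 dst[0x00+7] := {0x94,0x12,0x22,0x33,0x13,0xb0,0x64}
#3 dst[0x09+3] := {0xb0,0x64,0x5c}
#4 dst[0x13+3] := {0x13,0x1b,0xee}
#5 dst[0x0b+3] := {0x33,0x13,0xb0}
query mem[0x0a]=0x64, mem[0x1f]=0x83, mem[0x0b]=0x33

MEM[0x0a,0x1f,0x0b] = 64 83 33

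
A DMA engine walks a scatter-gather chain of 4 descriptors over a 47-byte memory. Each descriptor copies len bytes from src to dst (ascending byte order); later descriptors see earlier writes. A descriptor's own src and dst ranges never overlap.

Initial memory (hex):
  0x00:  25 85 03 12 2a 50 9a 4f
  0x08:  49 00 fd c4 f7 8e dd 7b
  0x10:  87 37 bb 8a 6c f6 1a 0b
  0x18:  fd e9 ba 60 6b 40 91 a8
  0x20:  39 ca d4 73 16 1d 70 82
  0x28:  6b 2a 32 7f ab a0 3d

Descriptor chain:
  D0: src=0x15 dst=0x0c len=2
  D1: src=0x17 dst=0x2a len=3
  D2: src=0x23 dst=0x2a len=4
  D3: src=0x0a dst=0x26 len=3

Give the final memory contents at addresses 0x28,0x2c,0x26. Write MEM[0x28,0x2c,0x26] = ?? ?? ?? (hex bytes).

MEM[0x28,0x2c,0x26] = f6 1d fd

D0: mem[0x0c..0x0d] <- [f6 1a]
D1: mem[0x2a..0x2c] <- [0b fd e9]
D2: mem[0x2a..0x2d] <- [73 16 1d 70]
D3: mem[0x26..0x28] <- [fd c4 f6]
query mem[0x28]=0xf6, mem[0x2c]=0x1d, mem[0x26]=0xfd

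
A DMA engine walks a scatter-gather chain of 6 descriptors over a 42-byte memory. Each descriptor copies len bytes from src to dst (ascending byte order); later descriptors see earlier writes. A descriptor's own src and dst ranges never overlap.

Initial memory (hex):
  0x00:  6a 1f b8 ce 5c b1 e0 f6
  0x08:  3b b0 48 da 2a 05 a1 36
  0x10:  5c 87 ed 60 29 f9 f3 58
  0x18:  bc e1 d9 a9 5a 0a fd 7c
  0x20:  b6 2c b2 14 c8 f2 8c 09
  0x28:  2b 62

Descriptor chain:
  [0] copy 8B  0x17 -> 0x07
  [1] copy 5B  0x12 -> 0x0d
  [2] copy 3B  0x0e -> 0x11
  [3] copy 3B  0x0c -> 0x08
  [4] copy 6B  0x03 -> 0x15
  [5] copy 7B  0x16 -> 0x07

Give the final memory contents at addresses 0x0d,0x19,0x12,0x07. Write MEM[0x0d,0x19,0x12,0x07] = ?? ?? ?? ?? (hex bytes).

MEM[0x0d,0x19,0x12,0x07] = 5a 58 29 5c

  after D0: wrote 8B at 0x07 = 58bce1d9a95a0afd
  after D1: wrote 5B at 0x0d = ed6029f9f3
  after D2: wrote 3B at 0x11 = 6029f9
  after D3: wrote 3B at 0x08 = 5aed60
  after D4: wrote 6B at 0x15 = ce5cb1e0585a
  after D5: wrote 7B at 0x07 = 5cb1e0585aa95a
query mem[0x0d]=0x5a, mem[0x19]=0x58, mem[0x12]=0x29, mem[0x07]=0x5c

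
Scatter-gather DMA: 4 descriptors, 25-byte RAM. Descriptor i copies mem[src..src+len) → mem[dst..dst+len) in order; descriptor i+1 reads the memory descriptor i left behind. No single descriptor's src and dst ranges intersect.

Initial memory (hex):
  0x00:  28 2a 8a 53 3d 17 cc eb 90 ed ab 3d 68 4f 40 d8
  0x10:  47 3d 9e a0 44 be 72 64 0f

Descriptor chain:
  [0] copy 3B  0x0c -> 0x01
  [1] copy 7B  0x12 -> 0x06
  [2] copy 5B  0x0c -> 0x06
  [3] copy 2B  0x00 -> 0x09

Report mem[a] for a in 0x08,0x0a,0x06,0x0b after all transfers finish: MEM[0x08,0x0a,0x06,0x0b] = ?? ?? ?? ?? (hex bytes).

  after D0: wrote 3B at 0x01 = 684f40
  after D1: wrote 7B at 0x06 = 9ea044be72640f
  after D2: wrote 5B at 0x06 = 0f4f40d847
  after D3: wrote 2B at 0x09 = 2868
query mem[0x08]=0x40, mem[0x0a]=0x68, mem[0x06]=0x0f, mem[0x0b]=0x64

MEM[0x08,0x0a,0x06,0x0b] = 40 68 0f 64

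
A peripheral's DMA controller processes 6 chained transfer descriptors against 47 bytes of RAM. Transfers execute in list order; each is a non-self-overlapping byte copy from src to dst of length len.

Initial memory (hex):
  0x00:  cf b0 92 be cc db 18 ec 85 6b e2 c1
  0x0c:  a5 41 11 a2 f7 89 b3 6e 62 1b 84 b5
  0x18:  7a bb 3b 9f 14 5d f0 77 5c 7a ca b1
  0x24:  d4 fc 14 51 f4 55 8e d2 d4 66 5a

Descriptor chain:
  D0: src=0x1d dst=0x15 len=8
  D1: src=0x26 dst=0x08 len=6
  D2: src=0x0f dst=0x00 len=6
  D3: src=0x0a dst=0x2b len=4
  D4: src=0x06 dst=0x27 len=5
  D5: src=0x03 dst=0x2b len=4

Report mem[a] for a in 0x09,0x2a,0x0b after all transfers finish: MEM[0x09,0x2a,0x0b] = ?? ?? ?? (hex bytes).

MEM[0x09,0x2a,0x0b] = 51 51 55

#0 dst[0x15+8] := {0x5d,0xf0,0x77,0x5c,0x7a,0xca,0xb1,0xd4}
#1 dst[0x08+6] := {0x14,0x51,0xf4,0x55,0x8e,0xd2}
#2 dst[0x00+6] := {0xa2,0xf7,0x89,0xb3,0x6e,0x62}
#3 dst[0x2b+4] := {0xf4,0x55,0x8e,0xd2}
#4 dst[0x27+5] := {0x18,0xec,0x14,0x51,0xf4}
#5 dst[0x2b+4] := {0xb3,0x6e,0x62,0x18}
query mem[0x09]=0x51, mem[0x2a]=0x51, mem[0x0b]=0x55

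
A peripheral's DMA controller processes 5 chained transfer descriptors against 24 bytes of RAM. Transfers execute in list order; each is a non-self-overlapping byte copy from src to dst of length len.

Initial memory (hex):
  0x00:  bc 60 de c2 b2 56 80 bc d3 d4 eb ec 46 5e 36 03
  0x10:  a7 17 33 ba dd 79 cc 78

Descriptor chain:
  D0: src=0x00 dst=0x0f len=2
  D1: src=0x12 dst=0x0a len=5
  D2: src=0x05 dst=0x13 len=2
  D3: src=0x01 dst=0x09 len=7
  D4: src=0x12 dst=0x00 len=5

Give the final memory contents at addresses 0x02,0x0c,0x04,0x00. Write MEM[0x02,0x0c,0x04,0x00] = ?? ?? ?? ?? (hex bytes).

MEM[0x02,0x0c,0x04,0x00] = 80 b2 cc 33

#0 dst[0x0f+2] := {0xbc,0x60}
#1 dst[0x0a+5] := {0x33,0xba,0xdd,0x79,0xcc}
#2 dst[0x13+2] := {0x56,0x80}
#3 dst[0x09+7] := {0x60,0xde,0xc2,0xb2,0x56,0x80,0xbc}
#4 dst[0x00+5] := {0x33,0x56,0x80,0x79,0xcc}
query mem[0x02]=0x80, mem[0x0c]=0xb2, mem[0x04]=0xcc, mem[0x00]=0x33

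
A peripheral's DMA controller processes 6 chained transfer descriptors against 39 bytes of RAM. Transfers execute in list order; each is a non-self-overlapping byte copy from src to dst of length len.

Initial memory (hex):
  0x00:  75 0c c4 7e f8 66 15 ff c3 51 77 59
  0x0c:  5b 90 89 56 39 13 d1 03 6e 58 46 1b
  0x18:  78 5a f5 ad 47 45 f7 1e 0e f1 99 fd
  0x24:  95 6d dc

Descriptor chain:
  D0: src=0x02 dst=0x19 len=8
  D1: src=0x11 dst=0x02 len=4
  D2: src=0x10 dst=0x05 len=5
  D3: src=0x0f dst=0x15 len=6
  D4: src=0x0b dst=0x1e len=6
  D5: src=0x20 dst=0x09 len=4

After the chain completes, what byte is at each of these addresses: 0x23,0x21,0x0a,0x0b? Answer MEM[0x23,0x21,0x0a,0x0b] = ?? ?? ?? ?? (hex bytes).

  after D0: wrote 8B at 0x19 = c47ef86615ffc351
  after D1: wrote 4B at 0x02 = 13d1036e
  after D2: wrote 5B at 0x05 = 3913d1036e
  after D3: wrote 6B at 0x15 = 563913d1036e
  after D4: wrote 6B at 0x1e = 595b90895639
  after D5: wrote 4B at 0x09 = 90895639
query mem[0x23]=0x39, mem[0x21]=0x89, mem[0x0a]=0x89, mem[0x0b]=0x56

MEM[0x23,0x21,0x0a,0x0b] = 39 89 89 56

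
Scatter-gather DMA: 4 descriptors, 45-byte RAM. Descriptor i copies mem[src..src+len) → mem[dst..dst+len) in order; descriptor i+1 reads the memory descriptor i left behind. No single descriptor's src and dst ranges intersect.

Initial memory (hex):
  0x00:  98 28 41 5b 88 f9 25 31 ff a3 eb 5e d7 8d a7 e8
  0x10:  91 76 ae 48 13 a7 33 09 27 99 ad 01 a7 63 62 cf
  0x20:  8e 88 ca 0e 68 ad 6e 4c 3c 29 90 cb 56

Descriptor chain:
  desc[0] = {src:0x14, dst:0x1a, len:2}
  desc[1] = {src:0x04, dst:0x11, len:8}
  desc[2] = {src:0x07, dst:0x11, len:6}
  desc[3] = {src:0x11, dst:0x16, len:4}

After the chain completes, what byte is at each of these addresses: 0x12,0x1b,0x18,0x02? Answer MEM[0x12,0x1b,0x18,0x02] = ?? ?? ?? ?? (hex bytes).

#0 dst[0x1a+2] := {0x13,0xa7}
#1 dst[0x11+8] := {0x88,0xf9,0x25,0x31,0xff,0xa3,0xeb,0x5e}
#2 dst[0x11+6] := {0x31,0xff,0xa3,0xeb,0x5e,0xd7}
#3 dst[0x16+4] := {0x31,0xff,0xa3,0xeb}
query mem[0x12]=0xff, mem[0x1b]=0xa7, mem[0x18]=0xa3, mem[0x02]=0x41

MEM[0x12,0x1b,0x18,0x02] = ff a7 a3 41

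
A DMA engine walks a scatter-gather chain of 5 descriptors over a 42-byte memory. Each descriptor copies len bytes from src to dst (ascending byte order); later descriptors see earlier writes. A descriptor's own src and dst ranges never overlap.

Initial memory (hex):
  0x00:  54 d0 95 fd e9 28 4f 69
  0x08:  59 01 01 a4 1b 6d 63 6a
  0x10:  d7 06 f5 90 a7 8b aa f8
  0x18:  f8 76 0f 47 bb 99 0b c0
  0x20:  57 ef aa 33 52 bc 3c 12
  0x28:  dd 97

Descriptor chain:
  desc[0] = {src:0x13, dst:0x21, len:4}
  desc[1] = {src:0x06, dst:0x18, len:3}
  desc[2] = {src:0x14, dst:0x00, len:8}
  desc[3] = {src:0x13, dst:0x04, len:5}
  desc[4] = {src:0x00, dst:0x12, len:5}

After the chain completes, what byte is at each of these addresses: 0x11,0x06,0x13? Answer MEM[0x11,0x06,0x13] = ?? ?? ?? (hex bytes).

D0: mem[0x21..0x24] <- [90 a7 8b aa]
D1: mem[0x18..0x1a] <- [4f 69 59]
D2: mem[0x00..0x07] <- [a7 8b aa f8 4f 69 59 47]
D3: mem[0x04..0x08] <- [90 a7 8b aa f8]
D4: mem[0x12..0x16] <- [a7 8b aa f8 90]
query mem[0x11]=0x06, mem[0x06]=0x8b, mem[0x13]=0x8b

MEM[0x11,0x06,0x13] = 06 8b 8b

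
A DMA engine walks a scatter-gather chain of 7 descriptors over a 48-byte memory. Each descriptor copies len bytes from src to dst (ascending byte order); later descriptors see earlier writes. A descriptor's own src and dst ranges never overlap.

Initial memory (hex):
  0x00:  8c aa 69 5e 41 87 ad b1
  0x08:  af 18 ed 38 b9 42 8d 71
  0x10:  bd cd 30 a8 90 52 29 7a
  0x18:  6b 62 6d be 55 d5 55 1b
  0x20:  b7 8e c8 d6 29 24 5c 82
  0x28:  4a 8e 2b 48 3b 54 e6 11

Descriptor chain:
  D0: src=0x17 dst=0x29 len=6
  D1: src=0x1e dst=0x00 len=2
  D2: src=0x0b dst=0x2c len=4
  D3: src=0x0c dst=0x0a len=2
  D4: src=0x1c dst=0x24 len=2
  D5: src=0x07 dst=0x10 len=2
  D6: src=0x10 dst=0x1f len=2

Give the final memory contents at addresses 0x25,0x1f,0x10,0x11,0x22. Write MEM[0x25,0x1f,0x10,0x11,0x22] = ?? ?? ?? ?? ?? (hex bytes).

MEM[0x25,0x1f,0x10,0x11,0x22] = d5 b1 b1 af c8

D0: mem[0x29..0x2e] <- [7a 6b 62 6d be 55]
D1: mem[0x00..0x01] <- [55 1b]
D2: mem[0x2c..0x2f] <- [38 b9 42 8d]
D3: mem[0x0a..0x0b] <- [b9 42]
D4: mem[0x24..0x25] <- [55 d5]
D5: mem[0x10..0x11] <- [b1 af]
D6: mem[0x1f..0x20] <- [b1 af]
query mem[0x25]=0xd5, mem[0x1f]=0xb1, mem[0x10]=0xb1, mem[0x11]=0xaf, mem[0x22]=0xc8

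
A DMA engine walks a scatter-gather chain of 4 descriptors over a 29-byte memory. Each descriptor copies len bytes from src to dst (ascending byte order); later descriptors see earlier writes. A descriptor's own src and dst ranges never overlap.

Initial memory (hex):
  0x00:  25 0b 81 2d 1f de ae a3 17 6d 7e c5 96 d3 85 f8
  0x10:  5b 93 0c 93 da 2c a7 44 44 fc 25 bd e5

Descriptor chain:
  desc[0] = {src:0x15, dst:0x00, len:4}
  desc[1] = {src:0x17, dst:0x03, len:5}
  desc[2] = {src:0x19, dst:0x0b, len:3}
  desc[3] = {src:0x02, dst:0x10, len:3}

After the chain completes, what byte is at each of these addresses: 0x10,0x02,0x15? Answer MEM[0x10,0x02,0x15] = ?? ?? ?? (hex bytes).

MEM[0x10,0x02,0x15] = 44 44 2c

#0 dst[0x00+4] := {0x2c,0xa7,0x44,0x44}
#1 dst[0x03+5] := {0x44,0x44,0xfc,0x25,0xbd}
#2 dst[0x0b+3] := {0xfc,0x25,0xbd}
#3 dst[0x10+3] := {0x44,0x44,0x44}
query mem[0x10]=0x44, mem[0x02]=0x44, mem[0x15]=0x2c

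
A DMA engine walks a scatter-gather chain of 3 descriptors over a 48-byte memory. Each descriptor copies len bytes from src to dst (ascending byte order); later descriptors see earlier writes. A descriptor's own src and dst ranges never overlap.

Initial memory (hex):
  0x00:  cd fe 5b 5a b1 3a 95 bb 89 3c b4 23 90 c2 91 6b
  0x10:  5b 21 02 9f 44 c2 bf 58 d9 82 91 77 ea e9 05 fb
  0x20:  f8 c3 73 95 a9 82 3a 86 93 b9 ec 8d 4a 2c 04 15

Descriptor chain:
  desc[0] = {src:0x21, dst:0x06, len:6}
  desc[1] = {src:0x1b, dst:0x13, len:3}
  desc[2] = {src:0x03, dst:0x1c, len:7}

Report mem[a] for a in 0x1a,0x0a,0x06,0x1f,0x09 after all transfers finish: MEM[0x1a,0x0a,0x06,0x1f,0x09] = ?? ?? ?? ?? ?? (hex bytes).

MEM[0x1a,0x0a,0x06,0x1f,0x09] = 91 82 c3 c3 a9

[0] 0x21->0x06 len=6 : c3 73 95 a9 82 3a
[1] 0x1b->0x13 len=3 : 77 ea e9
[2] 0x03->0x1c len=7 : 5a b1 3a c3 73 95 a9
query mem[0x1a]=0x91, mem[0x0a]=0x82, mem[0x06]=0xc3, mem[0x1f]=0xc3, mem[0x09]=0xa9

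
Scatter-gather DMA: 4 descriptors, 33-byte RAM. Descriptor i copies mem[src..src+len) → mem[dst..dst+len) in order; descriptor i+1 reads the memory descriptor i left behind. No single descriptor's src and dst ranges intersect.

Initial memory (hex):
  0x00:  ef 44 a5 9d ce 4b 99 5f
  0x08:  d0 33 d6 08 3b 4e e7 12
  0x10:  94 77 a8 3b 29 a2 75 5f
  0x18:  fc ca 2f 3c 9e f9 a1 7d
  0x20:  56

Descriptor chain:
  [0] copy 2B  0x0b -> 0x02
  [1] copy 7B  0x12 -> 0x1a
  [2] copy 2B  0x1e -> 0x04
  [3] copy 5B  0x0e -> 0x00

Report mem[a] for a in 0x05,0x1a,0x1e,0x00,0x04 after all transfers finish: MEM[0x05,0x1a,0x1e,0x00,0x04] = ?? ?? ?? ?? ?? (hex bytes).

MEM[0x05,0x1a,0x1e,0x00,0x04] = 5f a8 75 e7 a8

D0: mem[0x02..0x03] <- [08 3b]
D1: mem[0x1a..0x20] <- [a8 3b 29 a2 75 5f fc]
D2: mem[0x04..0x05] <- [75 5f]
D3: mem[0x00..0x04] <- [e7 12 94 77 a8]
query mem[0x05]=0x5f, mem[0x1a]=0xa8, mem[0x1e]=0x75, mem[0x00]=0xe7, mem[0x04]=0xa8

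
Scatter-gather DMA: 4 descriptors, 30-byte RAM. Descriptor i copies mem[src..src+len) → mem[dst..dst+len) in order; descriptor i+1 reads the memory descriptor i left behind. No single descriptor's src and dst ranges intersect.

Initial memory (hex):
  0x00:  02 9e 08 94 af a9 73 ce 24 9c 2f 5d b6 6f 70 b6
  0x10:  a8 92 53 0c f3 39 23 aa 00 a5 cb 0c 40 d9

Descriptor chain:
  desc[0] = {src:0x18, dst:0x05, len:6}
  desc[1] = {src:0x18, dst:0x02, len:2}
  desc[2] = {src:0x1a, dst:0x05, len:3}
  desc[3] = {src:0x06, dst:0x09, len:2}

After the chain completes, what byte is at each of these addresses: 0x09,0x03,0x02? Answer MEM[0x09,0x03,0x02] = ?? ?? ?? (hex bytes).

[0] 0x18->0x05 len=6 : 00 a5 cb 0c 40 d9
[1] 0x18->0x02 len=2 : 00 a5
[2] 0x1a->0x05 len=3 : cb 0c 40
[3] 0x06->0x09 len=2 : 0c 40
query mem[0x09]=0x0c, mem[0x03]=0xa5, mem[0x02]=0x00

MEM[0x09,0x03,0x02] = 0c a5 00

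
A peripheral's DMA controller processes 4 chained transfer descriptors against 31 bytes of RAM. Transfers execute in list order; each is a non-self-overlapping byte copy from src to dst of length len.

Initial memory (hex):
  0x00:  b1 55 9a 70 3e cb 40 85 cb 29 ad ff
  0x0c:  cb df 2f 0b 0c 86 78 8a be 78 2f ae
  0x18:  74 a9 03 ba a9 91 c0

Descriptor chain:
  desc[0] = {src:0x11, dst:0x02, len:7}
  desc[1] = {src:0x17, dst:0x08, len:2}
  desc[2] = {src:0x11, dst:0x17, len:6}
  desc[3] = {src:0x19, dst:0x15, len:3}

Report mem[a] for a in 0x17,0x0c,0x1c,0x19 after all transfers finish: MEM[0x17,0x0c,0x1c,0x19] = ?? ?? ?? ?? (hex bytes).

D0: mem[0x02..0x08] <- [86 78 8a be 78 2f ae]
D1: mem[0x08..0x09] <- [ae 74]
D2: mem[0x17..0x1c] <- [86 78 8a be 78 2f]
D3: mem[0x15..0x17] <- [8a be 78]
query mem[0x17]=0x78, mem[0x0c]=0xcb, mem[0x1c]=0x2f, mem[0x19]=0x8a

MEM[0x17,0x0c,0x1c,0x19] = 78 cb 2f 8a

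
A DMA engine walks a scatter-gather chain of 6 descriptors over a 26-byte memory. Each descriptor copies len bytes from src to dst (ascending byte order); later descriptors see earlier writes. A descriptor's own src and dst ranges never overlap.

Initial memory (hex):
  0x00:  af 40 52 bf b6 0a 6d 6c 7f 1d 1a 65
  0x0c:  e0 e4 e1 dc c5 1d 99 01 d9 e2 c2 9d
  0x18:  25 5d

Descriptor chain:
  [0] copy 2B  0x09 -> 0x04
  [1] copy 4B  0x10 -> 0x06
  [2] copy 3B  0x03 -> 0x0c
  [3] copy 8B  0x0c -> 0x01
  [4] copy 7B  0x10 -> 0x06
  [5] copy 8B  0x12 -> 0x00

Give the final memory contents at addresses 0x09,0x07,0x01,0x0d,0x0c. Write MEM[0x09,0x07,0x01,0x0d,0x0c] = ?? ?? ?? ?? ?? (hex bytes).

#0 dst[0x04+2] := {0x1d,0x1a}
#1 dst[0x06+4] := {0xc5,0x1d,0x99,0x01}
#2 dst[0x0c+3] := {0xbf,0x1d,0x1a}
#3 dst[0x01+8] := {0xbf,0x1d,0x1a,0xdc,0xc5,0x1d,0x99,0x01}
#4 dst[0x06+7] := {0xc5,0x1d,0x99,0x01,0xd9,0xe2,0xc2}
#5 dst[0x00+8] := {0x99,0x01,0xd9,0xe2,0xc2,0x9d,0x25,0x5d}
query mem[0x09]=0x01, mem[0x07]=0x5d, mem[0x01]=0x01, mem[0x0d]=0x1d, mem[0x0c]=0xc2

MEM[0x09,0x07,0x01,0x0d,0x0c] = 01 5d 01 1d c2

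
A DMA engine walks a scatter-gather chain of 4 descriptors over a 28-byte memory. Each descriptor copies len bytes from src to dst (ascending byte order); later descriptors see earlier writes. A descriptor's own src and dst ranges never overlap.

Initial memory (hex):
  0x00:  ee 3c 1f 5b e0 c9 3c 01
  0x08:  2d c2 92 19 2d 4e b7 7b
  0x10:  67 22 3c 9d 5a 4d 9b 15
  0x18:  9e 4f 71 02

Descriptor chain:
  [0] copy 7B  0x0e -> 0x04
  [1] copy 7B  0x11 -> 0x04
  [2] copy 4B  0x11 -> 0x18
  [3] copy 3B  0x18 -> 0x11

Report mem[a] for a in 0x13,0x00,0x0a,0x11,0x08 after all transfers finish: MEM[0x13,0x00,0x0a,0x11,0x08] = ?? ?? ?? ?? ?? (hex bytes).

  after D0: wrote 7B at 0x04 = b77b67223c9d5a
  after D1: wrote 7B at 0x04 = 223c9d5a4d9b15
  after D2: wrote 4B at 0x18 = 223c9d5a
  after D3: wrote 3B at 0x11 = 223c9d
query mem[0x13]=0x9d, mem[0x00]=0xee, mem[0x0a]=0x15, mem[0x11]=0x22, mem[0x08]=0x4d

MEM[0x13,0x00,0x0a,0x11,0x08] = 9d ee 15 22 4d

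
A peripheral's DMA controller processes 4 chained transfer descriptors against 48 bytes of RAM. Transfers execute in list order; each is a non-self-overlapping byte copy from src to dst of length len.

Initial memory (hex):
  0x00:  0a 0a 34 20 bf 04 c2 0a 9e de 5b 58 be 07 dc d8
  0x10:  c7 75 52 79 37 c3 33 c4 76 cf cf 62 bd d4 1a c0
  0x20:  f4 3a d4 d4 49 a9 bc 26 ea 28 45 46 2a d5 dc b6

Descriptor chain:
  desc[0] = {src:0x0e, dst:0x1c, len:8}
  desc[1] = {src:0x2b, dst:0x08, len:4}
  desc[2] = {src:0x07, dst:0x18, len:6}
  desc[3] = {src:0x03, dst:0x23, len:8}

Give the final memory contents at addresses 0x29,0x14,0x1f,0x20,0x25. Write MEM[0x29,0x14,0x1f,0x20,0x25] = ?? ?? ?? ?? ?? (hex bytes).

  after D0: wrote 8B at 0x1c = dcd8c775527937c3
  after D1: wrote 4B at 0x08 = 462ad5dc
  after D2: wrote 6B at 0x18 = 0a462ad5dcbe
  after D3: wrote 8B at 0x23 = 20bf04c20a462ad5
query mem[0x29]=0x2a, mem[0x14]=0x37, mem[0x1f]=0x75, mem[0x20]=0x52, mem[0x25]=0x04

MEM[0x29,0x14,0x1f,0x20,0x25] = 2a 37 75 52 04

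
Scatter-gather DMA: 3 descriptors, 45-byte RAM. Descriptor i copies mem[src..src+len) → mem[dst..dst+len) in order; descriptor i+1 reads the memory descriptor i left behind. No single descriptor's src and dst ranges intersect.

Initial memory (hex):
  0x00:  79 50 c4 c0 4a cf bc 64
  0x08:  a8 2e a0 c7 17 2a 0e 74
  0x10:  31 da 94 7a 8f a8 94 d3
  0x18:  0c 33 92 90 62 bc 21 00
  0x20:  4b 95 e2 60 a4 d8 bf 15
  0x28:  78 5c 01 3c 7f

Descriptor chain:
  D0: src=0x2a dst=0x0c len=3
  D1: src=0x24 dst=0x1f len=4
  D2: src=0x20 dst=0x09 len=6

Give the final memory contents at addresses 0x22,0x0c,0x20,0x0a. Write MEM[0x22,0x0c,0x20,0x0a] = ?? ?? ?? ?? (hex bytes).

MEM[0x22,0x0c,0x20,0x0a] = 15 60 d8 bf

#0 dst[0x0c+3] := {0x01,0x3c,0x7f}
#1 dst[0x1f+4] := {0xa4,0xd8,0xbf,0x15}
#2 dst[0x09+6] := {0xd8,0xbf,0x15,0x60,0xa4,0xd8}
query mem[0x22]=0x15, mem[0x0c]=0x60, mem[0x20]=0xd8, mem[0x0a]=0xbf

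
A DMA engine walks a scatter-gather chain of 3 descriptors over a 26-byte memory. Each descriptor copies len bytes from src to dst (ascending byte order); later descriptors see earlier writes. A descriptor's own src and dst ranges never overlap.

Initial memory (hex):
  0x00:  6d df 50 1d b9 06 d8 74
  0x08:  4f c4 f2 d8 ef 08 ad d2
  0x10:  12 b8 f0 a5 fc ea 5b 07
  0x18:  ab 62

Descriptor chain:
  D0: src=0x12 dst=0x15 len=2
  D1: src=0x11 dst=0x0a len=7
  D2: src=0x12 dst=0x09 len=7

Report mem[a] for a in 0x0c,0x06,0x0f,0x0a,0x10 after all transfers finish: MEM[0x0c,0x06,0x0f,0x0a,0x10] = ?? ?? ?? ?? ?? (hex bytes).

  after D0: wrote 2B at 0x15 = f0a5
  after D1: wrote 7B at 0x0a = b8f0a5fcf0a507
  after D2: wrote 7B at 0x09 = f0a5fcf0a507ab
query mem[0x0c]=0xf0, mem[0x06]=0xd8, mem[0x0f]=0xab, mem[0x0a]=0xa5, mem[0x10]=0x07

MEM[0x0c,0x06,0x0f,0x0a,0x10] = f0 d8 ab a5 07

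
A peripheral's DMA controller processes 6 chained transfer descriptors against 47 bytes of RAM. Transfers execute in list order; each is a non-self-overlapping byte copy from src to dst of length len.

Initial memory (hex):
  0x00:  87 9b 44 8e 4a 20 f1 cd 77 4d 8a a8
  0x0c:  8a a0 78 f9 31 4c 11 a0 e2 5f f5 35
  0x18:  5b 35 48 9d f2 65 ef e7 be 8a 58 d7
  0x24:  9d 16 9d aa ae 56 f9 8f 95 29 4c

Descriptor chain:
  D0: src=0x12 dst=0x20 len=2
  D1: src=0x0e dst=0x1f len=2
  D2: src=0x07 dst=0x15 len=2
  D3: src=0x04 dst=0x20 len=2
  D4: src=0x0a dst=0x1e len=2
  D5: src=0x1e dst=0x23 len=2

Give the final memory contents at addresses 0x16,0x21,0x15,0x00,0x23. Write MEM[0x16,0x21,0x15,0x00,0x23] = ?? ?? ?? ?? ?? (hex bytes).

  after D0: wrote 2B at 0x20 = 11a0
  after D1: wrote 2B at 0x1f = 78f9
  after D2: wrote 2B at 0x15 = cd77
  after D3: wrote 2B at 0x20 = 4a20
  after D4: wrote 2B at 0x1e = 8aa8
  after D5: wrote 2B at 0x23 = 8aa8
query mem[0x16]=0x77, mem[0x21]=0x20, mem[0x15]=0xcd, mem[0x00]=0x87, mem[0x23]=0x8a

MEM[0x16,0x21,0x15,0x00,0x23] = 77 20 cd 87 8a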